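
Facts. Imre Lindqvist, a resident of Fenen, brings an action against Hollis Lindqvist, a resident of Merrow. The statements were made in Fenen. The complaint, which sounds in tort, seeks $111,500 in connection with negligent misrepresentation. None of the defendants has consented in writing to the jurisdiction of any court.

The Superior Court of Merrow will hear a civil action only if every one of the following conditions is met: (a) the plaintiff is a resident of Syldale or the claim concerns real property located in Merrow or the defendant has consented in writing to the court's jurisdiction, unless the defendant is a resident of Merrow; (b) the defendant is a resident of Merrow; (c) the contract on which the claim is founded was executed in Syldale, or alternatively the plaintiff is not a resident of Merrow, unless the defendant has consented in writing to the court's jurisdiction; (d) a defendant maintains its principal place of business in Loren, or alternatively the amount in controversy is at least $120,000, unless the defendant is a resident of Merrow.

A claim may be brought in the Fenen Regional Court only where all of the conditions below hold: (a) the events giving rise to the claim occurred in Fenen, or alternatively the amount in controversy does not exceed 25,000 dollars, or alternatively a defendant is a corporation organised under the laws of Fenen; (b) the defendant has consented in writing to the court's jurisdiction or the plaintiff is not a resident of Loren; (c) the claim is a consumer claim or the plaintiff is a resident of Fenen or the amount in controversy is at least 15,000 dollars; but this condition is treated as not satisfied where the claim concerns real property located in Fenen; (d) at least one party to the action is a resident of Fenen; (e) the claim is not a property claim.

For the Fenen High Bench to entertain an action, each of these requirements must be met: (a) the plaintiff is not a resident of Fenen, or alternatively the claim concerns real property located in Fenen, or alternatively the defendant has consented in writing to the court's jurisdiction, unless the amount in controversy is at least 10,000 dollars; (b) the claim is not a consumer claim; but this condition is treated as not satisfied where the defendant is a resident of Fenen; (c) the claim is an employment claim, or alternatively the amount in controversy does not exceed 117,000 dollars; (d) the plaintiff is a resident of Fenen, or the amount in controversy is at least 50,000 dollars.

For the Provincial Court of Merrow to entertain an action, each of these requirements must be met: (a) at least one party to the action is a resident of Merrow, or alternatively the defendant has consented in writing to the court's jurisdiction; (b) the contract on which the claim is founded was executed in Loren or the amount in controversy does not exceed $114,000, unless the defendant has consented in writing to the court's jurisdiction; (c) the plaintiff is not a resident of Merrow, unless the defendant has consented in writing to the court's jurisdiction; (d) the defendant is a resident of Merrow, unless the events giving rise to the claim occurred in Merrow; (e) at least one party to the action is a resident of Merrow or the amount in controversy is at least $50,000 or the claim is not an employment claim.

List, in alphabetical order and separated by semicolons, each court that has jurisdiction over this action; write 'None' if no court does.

the Fenen High Bench; the Fenen Regional Court; the Provincial Court of Merrow; the Superior Court of Merrow

The Superior Court of Merrow:
  (a) The plaintiff resides in Fenen, not Syldale; the claim does not concern real property; no such written consent has been filed — no alternative holds. The proviso rescues it, though: the defendant resides in Merrow. Condition met.
  (b) The defendant resides in Merrow. Condition met.
  (c) The plaintiff resides in Fenen, which is not Merrow, so this disjunct is met. Met.
  (d) No defendant is a corporation; the amount in controversy is 111,500 dollars, below the 120,000 dollars floor — every alternative fails. However, the defendant resides in Merrow, so the 'unless' proviso supplies this condition. Condition met.
  → Every requirement is satisfied — jurisdiction.
The Fenen Regional Court:
  (a) The operative events occurred in Fenen, which satisfies one of the alternatives. Condition met.
  (b) The plaintiff resides in Fenen, which is not Loren — that alternative is enough. Condition met.
  (c) The plaintiff resides in Fenen — that alternative is enough. The carve-out does not apply: the claim does not concern real property. Condition met.
  (d) Imre Lindqvist resides in Fenen. Satisfied.
  (e) The claim is a tort claim, not a property claim. Satisfied.
  → The court has jurisdiction.
The Fenen High Bench:
  (a) The plaintiff resides in Fenen; the claim does not concern real property; no such written consent has been filed — none of the alternatives is met. The proviso rescues it, though: the amount in controversy is 111,500 dollars, which meets the USD 10,000 floor. Condition met.
  (b) The claim is a tort claim, not a consumer claim. And the carve-out is inapplicable — the defendant resides in Merrow, not Fenen. Satisfied.
  (c) The amount in controversy is USD 111,500, within the $117,000 ceiling, which satisfies one of the alternatives. Met.
  (d) The plaintiff resides in Fenen, so this disjunct is met. Met.
  → The court has jurisdiction.
The Provincial Court of Merrow:
  (a) Hollis Lindqvist resides in Merrow, so one alternative holds. Met.
  (b) The amount in controversy is USD 111,500, within the $114,000 ceiling, which satisfies one of the alternatives. Met.
  (c) The plaintiff resides in Fenen, which is not Merrow. Condition met.
  (d) The defendant resides in Merrow. Satisfied.
  (e) Hollis Lindqvist resides in Merrow, which satisfies one of the alternatives. Met.
  → All conditions met; jurisdiction exists.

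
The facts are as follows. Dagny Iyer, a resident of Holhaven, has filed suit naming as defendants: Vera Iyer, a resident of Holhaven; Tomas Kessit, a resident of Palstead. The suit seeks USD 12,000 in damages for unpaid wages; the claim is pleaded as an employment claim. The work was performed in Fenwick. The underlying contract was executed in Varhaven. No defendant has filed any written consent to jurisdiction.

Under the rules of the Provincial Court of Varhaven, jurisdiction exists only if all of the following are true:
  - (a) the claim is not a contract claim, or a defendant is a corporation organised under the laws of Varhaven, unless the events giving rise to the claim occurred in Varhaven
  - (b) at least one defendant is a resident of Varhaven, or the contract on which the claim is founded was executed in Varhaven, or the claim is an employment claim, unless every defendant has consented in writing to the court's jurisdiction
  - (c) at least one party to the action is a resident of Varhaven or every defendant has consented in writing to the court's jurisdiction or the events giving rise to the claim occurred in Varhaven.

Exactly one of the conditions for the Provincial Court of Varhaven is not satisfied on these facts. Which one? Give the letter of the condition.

The Provincial Court of Varhaven:
  (a) The claim is an employment claim, not a contract claim, which satisfies one of the alternatives. Condition met.
  (b) The contract was executed in Varhaven, so this disjunct is met. Satisfied.
  (c) No party resides in Varhaven; no such written consent has been filed; the operative events occurred in Fenwick, not Varhaven — none of the alternatives is met. Not satisfied.
Only condition (c) fails.

(c)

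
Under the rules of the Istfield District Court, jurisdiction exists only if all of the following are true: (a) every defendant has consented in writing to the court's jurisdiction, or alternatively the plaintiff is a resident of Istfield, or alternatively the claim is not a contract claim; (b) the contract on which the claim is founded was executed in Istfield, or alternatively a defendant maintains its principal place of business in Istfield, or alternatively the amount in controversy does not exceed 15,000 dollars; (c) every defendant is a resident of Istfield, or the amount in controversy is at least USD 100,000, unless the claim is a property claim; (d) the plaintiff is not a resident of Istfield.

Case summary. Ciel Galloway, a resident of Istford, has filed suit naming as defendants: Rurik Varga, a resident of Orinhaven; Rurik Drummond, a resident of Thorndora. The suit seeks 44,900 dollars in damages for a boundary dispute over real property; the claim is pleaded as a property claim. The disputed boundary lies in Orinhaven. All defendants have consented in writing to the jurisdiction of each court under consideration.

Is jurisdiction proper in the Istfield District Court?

No

The Istfield District Court:
  (a) Every defendant has filed written consent — that alternative is enough. Condition met.
  (b) No contract (and hence no place of execution) is alleged; no defendant is a corporation; the amount in controversy is $44,900, above the USD 15,000 ceiling — every alternative fails. Not met.
  (c) The defendants reside as follows — Rurik Varga in Orinhaven, Rurik Drummond in Thorndora — not all in Istfield; the amount in controversy is USD 44,900, below the 100,000 dollars floor — every alternative fails. However, the claim is a property claim, so the 'unless' proviso supplies this condition. Satisfied.
  (d) The plaintiff resides in Istford, which is not Istfield. Satisfied.
  → At least one condition fails; no jurisdiction.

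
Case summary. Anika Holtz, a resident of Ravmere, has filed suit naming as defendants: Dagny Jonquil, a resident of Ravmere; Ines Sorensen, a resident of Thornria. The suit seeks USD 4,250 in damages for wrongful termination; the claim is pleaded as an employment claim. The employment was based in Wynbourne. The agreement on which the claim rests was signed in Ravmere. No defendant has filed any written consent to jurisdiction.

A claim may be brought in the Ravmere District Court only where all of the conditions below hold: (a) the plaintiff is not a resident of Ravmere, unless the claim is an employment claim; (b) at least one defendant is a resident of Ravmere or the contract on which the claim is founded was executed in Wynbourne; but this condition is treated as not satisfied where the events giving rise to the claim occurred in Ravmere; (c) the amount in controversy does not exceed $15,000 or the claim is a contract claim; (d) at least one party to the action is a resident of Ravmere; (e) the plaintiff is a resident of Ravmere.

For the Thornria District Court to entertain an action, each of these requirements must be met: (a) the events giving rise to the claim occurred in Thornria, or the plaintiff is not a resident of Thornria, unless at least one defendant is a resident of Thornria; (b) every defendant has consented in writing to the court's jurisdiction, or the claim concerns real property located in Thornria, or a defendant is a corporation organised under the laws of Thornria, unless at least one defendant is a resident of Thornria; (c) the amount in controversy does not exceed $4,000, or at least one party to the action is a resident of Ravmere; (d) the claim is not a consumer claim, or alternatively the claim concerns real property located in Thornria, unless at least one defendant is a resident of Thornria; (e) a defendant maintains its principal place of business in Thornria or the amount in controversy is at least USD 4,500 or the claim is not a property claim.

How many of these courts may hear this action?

2

The Ravmere District Court:
  (a) The plaintiff resides in Ravmere. But the claim is an employment claim, and the 'unless' clause therefore excuses the requirement. Condition met.
  (b) Dagny Jonquil resides in Ravmere — that alternative is enough. And the carve-out is inapplicable — the operative events occurred in Wynbourne, not Ravmere. Satisfied.
  (c) The amount in controversy is 4,250 dollars, within the 15,000 dollars ceiling, which satisfies one of the alternatives. Condition met.
  (d) Anika Holtz resides in Ravmere. Satisfied.
  (e) The plaintiff resides in Ravmere. Met.
  → The court has jurisdiction.
The Thornria District Court:
  (a) The plaintiff resides in Ravmere, which is not Thornria, so this disjunct is met. Condition met.
  (b) No such written consent has been filed; the claim does not concern real property; no defendant is a corporation — every alternative fails. But Ines Sorensen resides in Thornria, and the 'unless' clause therefore excuses the requirement. Met.
  (c) Anika Holtz resides in Ravmere, which satisfies one of the alternatives. Condition met.
  (d) The claim is an employment claim, not a consumer claim, which satisfies one of the alternatives. Satisfied.
  (e) The claim is an employment claim, not a property claim, which satisfies one of the alternatives. Met.
  → The court has jurisdiction.
Courts with jurisdiction: the Ravmere District Court, the Thornria District Court — 2 in total.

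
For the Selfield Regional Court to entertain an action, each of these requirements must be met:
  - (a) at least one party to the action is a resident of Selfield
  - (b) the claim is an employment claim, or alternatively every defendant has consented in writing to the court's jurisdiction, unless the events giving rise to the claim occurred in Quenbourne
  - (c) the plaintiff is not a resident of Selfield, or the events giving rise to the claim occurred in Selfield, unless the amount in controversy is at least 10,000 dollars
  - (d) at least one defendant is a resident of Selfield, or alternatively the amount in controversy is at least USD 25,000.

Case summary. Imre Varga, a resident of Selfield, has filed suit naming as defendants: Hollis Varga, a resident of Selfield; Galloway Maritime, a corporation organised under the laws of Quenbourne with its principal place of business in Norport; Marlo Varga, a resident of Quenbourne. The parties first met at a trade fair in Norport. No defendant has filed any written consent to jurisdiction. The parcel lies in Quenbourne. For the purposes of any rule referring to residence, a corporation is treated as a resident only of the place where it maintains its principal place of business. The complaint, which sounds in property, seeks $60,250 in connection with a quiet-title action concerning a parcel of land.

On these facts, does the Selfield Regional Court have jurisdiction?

The Selfield Regional Court:
  (a) Imre Varga resides in Selfield. Met.
  (b) The claim is a property claim, not an employment claim; no such written consent has been filed — no alternative holds. But the operative events occurred in Quenbourne, and the 'unless' clause therefore excuses the requirement. Condition met.
  (c) The plaintiff resides in Selfield; the operative events occurred in Quenbourne, not Selfield — no alternative holds. The proviso rescues it, though: the amount in controversy is 60,250 dollars, which meets the $10,000 floor. Condition met.
  (d) Hollis Varga resides in Selfield — that alternative is enough. Condition met.
  → The court has jurisdiction.

Yes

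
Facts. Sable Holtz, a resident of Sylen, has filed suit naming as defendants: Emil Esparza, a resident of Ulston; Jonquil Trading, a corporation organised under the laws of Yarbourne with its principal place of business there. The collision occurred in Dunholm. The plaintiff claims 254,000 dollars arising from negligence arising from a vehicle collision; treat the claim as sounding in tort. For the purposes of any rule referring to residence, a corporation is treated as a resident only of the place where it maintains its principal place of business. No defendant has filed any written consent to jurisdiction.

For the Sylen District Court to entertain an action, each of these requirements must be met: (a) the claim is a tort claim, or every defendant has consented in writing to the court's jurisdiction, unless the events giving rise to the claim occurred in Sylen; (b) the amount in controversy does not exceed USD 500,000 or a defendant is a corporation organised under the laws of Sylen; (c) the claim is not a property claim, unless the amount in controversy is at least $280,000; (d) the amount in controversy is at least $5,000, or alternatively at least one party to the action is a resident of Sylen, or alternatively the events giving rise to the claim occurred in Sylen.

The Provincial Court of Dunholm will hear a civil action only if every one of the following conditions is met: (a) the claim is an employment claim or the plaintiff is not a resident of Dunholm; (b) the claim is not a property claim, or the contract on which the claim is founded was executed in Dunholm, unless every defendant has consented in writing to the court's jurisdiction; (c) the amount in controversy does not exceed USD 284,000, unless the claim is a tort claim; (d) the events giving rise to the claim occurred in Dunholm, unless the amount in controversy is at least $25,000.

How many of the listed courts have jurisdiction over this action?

The Sylen District Court:
  (a) The claim is a tort claim — that alternative is enough. Satisfied.
  (b) The amount in controversy is 254,000 dollars, within the 500,000 dollars ceiling, so one alternative holds. Condition met.
  (c) The claim is a tort claim, not a property claim. Condition met.
  (d) The amount in controversy is 254,000 dollars, which meets the 5,000 dollars floor, which satisfies one of the alternatives. Condition met.
  → The court has jurisdiction.
The Provincial Court of Dunholm:
  (a) The plaintiff resides in Sylen, which is not Dunholm — that alternative is enough. Met.
  (b) The claim is a tort claim, not a property claim — that alternative is enough. Met.
  (c) The amount in controversy is 254,000 dollars, within the USD 284,000 ceiling. Condition met.
  (d) The operative events occurred in Dunholm. Condition met.
  → The court has jurisdiction.
Courts with jurisdiction: the Sylen District Court, the Provincial Court of Dunholm — 2 in total.

2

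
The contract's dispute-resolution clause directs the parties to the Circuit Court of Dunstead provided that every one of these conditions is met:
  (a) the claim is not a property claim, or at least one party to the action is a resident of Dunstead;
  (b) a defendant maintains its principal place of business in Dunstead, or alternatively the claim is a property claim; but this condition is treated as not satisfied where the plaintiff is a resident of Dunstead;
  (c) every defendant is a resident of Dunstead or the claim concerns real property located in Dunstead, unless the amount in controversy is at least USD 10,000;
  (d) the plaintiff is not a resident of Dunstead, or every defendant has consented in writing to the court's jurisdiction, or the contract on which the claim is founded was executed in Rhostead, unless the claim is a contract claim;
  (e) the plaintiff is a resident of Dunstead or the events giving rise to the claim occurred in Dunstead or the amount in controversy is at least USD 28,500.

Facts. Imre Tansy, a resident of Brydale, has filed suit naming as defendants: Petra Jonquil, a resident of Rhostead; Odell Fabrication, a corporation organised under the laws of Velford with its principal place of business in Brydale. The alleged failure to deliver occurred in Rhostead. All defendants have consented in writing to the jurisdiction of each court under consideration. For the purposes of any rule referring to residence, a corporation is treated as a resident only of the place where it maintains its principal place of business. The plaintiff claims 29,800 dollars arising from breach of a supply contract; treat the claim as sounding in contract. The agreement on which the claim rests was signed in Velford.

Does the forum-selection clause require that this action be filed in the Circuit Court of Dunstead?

The Circuit Court of Dunstead:
  (a) The claim is a contract claim, not a property claim, so one alternative holds. Met.
  (b) The corporate defendant(s) have their principal place of business in Brydale, not Dunstead; the claim is a contract claim, not a property claim — none of the alternatives is met. Not satisfied.
  (c) The defendants reside as follows — Petra Jonquil in Rhostead, Odell Fabrication in Brydale — not all in Dunstead; the claim does not concern real property — every alternative fails. But the amount in controversy is 29,800 dollars, which meets the $10,000 floor, and the 'unless' clause therefore excuses the requirement. Condition met.
  (d) The plaintiff resides in Brydale, which is not Dunstead, so one alternative holds. Condition met.
  (e) The amount in controversy is USD 29,800, which meets the 28,500 dollars floor — that alternative is enough. Satisfied.
  → The clause does not apply.

No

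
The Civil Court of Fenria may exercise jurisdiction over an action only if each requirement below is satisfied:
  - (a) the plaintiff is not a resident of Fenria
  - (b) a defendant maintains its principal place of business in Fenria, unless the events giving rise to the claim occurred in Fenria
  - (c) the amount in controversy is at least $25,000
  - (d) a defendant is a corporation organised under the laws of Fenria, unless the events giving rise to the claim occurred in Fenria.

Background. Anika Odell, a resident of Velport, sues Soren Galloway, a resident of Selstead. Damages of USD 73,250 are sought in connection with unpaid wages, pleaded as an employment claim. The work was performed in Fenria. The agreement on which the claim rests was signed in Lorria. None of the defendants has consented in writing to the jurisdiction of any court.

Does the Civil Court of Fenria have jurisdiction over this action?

Yes

The Civil Court of Fenria:
  (a) The plaintiff resides in Velport, which is not Fenria. Satisfied.
  (b) No defendant is a corporation. The proviso rescues it, though: the operative events occurred in Fenria. Satisfied.
  (c) The amount in controversy is $73,250, which meets the $25,000 floor. Met.
  (d) No defendant is a corporation. However, the operative events occurred in Fenria, so the 'unless' proviso supplies this condition. Satisfied.
  → All conditions met; jurisdiction exists.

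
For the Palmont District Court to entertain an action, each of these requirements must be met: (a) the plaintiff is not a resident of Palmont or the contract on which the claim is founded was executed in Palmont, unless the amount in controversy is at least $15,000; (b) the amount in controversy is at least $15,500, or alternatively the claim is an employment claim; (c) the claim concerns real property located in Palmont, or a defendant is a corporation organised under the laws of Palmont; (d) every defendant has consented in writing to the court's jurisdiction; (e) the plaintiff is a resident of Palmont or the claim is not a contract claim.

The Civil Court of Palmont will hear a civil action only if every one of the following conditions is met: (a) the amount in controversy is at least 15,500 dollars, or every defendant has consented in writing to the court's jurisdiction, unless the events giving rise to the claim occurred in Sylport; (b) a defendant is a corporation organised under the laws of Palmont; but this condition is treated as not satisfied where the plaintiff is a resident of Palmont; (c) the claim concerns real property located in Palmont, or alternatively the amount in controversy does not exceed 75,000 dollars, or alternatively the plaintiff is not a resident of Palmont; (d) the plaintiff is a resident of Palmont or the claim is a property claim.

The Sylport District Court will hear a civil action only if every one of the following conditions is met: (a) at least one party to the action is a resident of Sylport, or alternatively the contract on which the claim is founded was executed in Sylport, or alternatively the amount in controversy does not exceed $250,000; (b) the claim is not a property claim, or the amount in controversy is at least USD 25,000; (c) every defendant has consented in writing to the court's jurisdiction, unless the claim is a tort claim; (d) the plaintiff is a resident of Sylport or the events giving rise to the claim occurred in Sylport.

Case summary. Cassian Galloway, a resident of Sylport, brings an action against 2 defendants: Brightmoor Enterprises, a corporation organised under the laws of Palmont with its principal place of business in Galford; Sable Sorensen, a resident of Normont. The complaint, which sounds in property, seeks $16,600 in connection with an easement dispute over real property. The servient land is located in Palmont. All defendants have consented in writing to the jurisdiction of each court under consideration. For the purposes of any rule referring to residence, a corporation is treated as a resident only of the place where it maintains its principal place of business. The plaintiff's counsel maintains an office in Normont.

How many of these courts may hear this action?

The Palmont District Court:
  (a) The plaintiff resides in Sylport, which is not Palmont, so one alternative holds. Satisfied.
  (b) The amount in controversy is $16,600, which meets the USD 15,500 floor, which satisfies one of the alternatives. Met.
  (c) The property lies in Palmont, so this disjunct is met. Condition met.
  (d) Every defendant has filed written consent. Met.
  (e) The claim is a property claim, not a contract claim, so this disjunct is met. Satisfied.
  → The court has jurisdiction.
The Civil Court of Palmont:
  (a) The amount in controversy is $16,600, which meets the $15,500 floor, which satisfies one of the alternatives. Met.
  (b) Brightmoor Enterprises is organised under the laws of Palmont. The carve-out does not apply: the plaintiff resides in Sylport, not Palmont. Met.
  (c) The property lies in Palmont, so one alternative holds. Satisfied.
  (d) The claim is a property claim, which satisfies one of the alternatives. Condition met.
  → The court has jurisdiction.
The Sylport District Court:
  (a) Cassian Galloway resides in Sylport, so this disjunct is met. Met.
  (b) The claim is a property claim; the amount in controversy is 16,600 dollars, below the 25,000 dollars floor — every alternative fails. Not met.
  (c) Every defendant has filed written consent. Satisfied.
  (d) The plaintiff resides in Sylport, which satisfies one of the alternatives. Condition met.
  → The court lacks jurisdiction.
Courts with jurisdiction: the Palmont District Court, the Civil Court of Palmont — 2 in total.

2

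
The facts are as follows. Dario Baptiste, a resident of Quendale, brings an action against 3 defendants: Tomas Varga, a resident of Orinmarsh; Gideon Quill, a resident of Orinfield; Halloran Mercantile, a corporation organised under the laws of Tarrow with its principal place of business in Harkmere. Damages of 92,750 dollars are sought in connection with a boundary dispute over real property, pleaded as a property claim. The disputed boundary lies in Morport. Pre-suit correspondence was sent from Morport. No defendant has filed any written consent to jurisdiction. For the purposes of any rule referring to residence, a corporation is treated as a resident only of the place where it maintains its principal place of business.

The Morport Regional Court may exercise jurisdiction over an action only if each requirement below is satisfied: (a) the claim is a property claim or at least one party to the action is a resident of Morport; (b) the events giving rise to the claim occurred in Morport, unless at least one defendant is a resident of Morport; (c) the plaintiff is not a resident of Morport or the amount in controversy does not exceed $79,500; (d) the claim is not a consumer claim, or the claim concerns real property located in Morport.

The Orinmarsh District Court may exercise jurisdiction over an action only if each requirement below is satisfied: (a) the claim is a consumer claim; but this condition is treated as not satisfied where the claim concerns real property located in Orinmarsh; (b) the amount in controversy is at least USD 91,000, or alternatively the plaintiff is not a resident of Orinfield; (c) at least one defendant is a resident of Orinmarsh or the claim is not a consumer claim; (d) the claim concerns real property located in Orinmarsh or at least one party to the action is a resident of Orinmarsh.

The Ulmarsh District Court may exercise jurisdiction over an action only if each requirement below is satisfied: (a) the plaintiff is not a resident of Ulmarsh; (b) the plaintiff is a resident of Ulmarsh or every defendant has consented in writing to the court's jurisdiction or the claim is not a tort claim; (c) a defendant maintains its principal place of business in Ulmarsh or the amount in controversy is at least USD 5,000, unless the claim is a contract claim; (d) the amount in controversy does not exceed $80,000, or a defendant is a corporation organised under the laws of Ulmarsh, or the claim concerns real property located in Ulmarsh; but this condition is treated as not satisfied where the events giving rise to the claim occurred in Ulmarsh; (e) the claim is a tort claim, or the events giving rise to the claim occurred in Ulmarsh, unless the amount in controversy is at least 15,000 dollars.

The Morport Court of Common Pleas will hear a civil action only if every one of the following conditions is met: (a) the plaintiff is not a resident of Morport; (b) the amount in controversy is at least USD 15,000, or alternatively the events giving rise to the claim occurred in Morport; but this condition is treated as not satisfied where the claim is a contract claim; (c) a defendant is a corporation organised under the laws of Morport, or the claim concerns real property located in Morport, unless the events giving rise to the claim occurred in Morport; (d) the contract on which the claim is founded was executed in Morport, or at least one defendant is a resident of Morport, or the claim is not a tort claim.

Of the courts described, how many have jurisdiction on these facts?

2

The Morport Regional Court:
  (a) The claim is a property claim, so this disjunct is met. Met.
  (b) The operative events occurred in Morport. Satisfied.
  (c) The plaintiff resides in Quendale, which is not Morport, so this disjunct is met. Condition met.
  (d) The claim is a property claim, not a consumer claim — that alternative is enough. Condition met.
  → Every requirement is satisfied — jurisdiction.
The Orinmarsh District Court:
  (a) The claim is a property claim, not a consumer claim. Condition not met.
  (b) The amount in controversy is $92,750, which meets the USD 91,000 floor — that alternative is enough. Condition met.
  (c) Tomas Varga resides in Orinmarsh — that alternative is enough. Met.
  (d) Tomas Varga resides in Orinmarsh — that alternative is enough. Met.
  → No jurisdiction.
The Ulmarsh District Court:
  (a) The plaintiff resides in Quendale, which is not Ulmarsh. Condition met.
  (b) The claim is a property claim, not a tort claim, so this disjunct is met. Condition met.
  (c) The amount in controversy is 92,750 dollars, which meets the 5,000 dollars floor, so one alternative holds. Condition met.
  (d) The amount in controversy is $92,750, above the 80,000 dollars ceiling; the corporate defendant(s) are organised in Tarrow, not Ulmarsh; the property lies in Morport, not Ulmarsh — none of the alternatives is met. Fails.
  (e) The claim is a property claim, not a tort claim; the operative events occurred in Morport, not Ulmarsh — no alternative holds. However, the amount in controversy is $92,750, which meets the 15,000 dollars floor, so the 'unless' proviso supplies this condition. Satisfied.
  → The court lacks jurisdiction.
The Morport Court of Common Pleas:
  (a) The plaintiff resides in Quendale, which is not Morport. Condition met.
  (b) The amount in controversy is USD 92,750, which meets the $15,000 floor — that alternative is enough. The exception is not triggered, since the claim is a property claim, not a contract claim. Satisfied.
  (c) The property lies in Morport, so one alternative holds. Met.
  (d) The claim is a property claim, not a tort claim, which satisfies one of the alternatives. Condition met.
  → Every requirement is satisfied — jurisdiction.
Courts with jurisdiction: the Morport Regional Court, the Morport Court of Common Pleas — 2 in total.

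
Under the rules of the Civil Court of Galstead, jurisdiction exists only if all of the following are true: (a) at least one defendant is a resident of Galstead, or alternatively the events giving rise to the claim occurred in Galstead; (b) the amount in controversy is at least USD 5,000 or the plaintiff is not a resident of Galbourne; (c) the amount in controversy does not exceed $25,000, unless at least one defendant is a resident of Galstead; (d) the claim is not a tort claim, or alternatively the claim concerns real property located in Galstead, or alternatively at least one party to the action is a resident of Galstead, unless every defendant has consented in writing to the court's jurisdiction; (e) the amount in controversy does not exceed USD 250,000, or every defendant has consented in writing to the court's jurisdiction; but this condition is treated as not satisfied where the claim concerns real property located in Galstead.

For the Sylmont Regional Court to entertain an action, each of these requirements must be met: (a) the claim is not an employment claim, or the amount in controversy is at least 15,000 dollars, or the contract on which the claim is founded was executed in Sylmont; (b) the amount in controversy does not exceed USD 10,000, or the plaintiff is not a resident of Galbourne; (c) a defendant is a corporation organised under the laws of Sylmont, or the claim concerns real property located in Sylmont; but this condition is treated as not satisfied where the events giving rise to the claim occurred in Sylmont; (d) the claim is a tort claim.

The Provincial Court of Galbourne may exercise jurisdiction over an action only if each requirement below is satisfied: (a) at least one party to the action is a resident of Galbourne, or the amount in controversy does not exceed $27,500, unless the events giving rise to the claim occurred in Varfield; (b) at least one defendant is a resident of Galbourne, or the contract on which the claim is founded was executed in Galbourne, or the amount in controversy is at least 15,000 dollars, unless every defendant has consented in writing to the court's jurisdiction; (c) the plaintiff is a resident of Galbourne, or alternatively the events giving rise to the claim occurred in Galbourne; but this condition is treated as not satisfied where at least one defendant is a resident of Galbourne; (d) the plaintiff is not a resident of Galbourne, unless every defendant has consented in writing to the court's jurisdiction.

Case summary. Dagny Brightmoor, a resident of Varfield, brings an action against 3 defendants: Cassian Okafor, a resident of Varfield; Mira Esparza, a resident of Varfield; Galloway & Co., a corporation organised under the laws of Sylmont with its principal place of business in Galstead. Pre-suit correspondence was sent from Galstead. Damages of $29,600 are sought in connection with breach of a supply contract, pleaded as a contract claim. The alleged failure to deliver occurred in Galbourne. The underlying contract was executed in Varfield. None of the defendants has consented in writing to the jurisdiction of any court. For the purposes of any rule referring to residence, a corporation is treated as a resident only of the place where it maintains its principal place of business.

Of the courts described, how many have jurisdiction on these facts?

1

The Civil Court of Galstead:
  (a) Galloway & Co. resides in Galstead, so this disjunct is met. Condition met.
  (b) The amount in controversy is USD 29,600, which meets the $5,000 floor, so one alternative holds. Met.
  (c) The amount in controversy is $29,600, above the $25,000 ceiling. The proviso rescues it, though: Galloway & Co. resides in Galstead. Satisfied.
  (d) The claim is a contract claim, not a tort claim, so this disjunct is met. Condition met.
  (e) The amount in controversy is $29,600, within the 250,000 dollars ceiling — that alternative is enough. And the carve-out is inapplicable — the claim does not concern real property. Met.
  → All conditions met; jurisdiction exists.
The Sylmont Regional Court:
  (a) The claim is a contract claim, not an employment claim — that alternative is enough. Condition met.
  (b) The plaintiff resides in Varfield, which is not Galbourne, so this disjunct is met. Satisfied.
  (c) Galloway & Co. is organised under the laws of Sylmont — that alternative is enough. And the carve-out is inapplicable — the operative events occurred in Galbourne, not Sylmont. Satisfied.
  (d) The claim is a contract claim, not a tort claim. Fails.
  → The court lacks jurisdiction.
The Provincial Court of Galbourne:
  (a) No party resides in Galbourne; the amount in controversy is USD 29,600, above the $27,500 ceiling — every alternative fails. Nor does the 'unless' clause help: the operative events occurred in Galbourne, not Varfield. Not satisfied.
  (b) The amount in controversy is 29,600 dollars, which meets the $15,000 floor, which satisfies one of the alternatives. Met.
  (c) The operative events occurred in Galbourne, which satisfies one of the alternatives. And the carve-out is inapplicable — no defendant resides in Galbourne (they reside in Varfield, Varfield, Galstead). Condition met.
  (d) The plaintiff resides in Varfield, which is not Galbourne. Condition met.
  → No jurisdiction.
Courts with jurisdiction: the Civil Court of Galstead — 1 in total.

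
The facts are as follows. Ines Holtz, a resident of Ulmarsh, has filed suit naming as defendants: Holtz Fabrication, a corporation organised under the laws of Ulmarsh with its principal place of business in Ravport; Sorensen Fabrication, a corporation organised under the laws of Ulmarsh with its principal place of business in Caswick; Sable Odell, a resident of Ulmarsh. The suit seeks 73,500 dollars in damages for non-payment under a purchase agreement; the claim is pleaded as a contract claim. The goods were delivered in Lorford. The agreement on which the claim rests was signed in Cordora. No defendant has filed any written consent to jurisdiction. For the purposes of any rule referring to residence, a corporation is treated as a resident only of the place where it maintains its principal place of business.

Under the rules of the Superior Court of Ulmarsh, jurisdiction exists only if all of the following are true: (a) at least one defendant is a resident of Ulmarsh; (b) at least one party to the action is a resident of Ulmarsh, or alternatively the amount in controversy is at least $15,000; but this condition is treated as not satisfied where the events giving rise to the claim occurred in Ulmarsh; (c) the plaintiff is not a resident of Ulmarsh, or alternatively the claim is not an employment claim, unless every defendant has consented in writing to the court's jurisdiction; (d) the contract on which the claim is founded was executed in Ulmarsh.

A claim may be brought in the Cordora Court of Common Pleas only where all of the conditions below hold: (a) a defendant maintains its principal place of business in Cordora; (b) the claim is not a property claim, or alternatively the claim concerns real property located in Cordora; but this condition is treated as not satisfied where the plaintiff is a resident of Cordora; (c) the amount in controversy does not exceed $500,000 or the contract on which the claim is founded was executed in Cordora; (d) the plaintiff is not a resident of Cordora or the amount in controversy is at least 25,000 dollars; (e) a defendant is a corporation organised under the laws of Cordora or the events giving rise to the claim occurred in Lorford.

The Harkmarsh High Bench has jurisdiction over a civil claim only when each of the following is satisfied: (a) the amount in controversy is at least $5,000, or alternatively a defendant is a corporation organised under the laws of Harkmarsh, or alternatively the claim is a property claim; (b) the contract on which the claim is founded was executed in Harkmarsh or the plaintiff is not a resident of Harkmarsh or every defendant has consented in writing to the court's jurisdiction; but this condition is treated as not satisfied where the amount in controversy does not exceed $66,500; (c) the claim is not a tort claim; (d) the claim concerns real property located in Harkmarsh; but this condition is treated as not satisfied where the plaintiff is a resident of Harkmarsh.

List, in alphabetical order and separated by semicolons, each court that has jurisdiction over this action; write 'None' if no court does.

The Superior Court of Ulmarsh:
  (a) Sable Odell resides in Ulmarsh. Satisfied.
  (b) Ines Holtz resides in Ulmarsh, which satisfies one of the alternatives. And the carve-out is inapplicable — the operative events occurred in Lorford, not Ulmarsh. Condition met.
  (c) The claim is a contract claim, not an employment claim — that alternative is enough. Met.
  (d) The contract was executed in Cordora, not Ulmarsh. Fails.
  → No jurisdiction.
The Cordora Court of Common Pleas:
  (a) The corporate defendant(s) have their principal place of business in Caswick, Ravport, not Cordora. Not satisfied.
  (b) The claim is a contract claim, not a property claim — that alternative is enough. And the carve-out is inapplicable — the plaintiff resides in Ulmarsh, not Cordora. Condition met.
  (c) The amount in controversy is $73,500, within the $500,000 ceiling, which satisfies one of the alternatives. Satisfied.
  (d) The plaintiff resides in Ulmarsh, which is not Cordora, so one alternative holds. Satisfied.
  (e) The operative events occurred in Lorford, which satisfies one of the alternatives. Met.
  → At least one condition fails; no jurisdiction.
The Harkmarsh High Bench:
  (a) The amount in controversy is 73,500 dollars, which meets the USD 5,000 floor, which satisfies one of the alternatives. Condition met.
  (b) The plaintiff resides in Ulmarsh, which is not Harkmarsh, so one alternative holds. And the carve-out is inapplicable — the amount in controversy is 73,500 dollars, above the USD 66,500 ceiling. Satisfied.
  (c) The claim is a contract claim, not a tort claim. Satisfied.
  (d) The claim does not concern real property. Not satisfied.
  → Not every requirement is met — no jurisdiction.

None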